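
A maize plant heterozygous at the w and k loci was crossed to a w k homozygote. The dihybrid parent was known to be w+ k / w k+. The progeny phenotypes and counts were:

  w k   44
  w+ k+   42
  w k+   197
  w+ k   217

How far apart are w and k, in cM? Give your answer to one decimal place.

The recombinant classes are w+ k+ and w k: 42 + 44 = 86.
Recombination frequency = 86/500 = 0.1720 ≈ 17.2%, i.e. 17.2 cM.

17.2 cM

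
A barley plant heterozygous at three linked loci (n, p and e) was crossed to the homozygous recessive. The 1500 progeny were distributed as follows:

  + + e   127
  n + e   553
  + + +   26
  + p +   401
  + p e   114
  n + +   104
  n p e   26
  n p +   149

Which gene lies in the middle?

p

The two most frequent reciprocal classes, n + e and + p +, are the parental types, so the F1 was n + e / + p +.
The two rarest classes, n p e and + + +, are the double crossovers. Comparing them with the parentals, only the p allele has switched, so p is the middle locus and the order is e – p – n.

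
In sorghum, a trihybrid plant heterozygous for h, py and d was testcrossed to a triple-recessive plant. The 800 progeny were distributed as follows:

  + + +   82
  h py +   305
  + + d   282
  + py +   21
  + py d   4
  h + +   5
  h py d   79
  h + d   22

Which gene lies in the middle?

py

The two most frequent reciprocal classes, h py + and + + d, are the parental types, so the F1 was h py + / + + d.
The two rarest classes, h + + and + py d, are the double crossovers. Comparing them with the parentals, only the py allele has switched, so py is the middle locus and the order is h – py – d.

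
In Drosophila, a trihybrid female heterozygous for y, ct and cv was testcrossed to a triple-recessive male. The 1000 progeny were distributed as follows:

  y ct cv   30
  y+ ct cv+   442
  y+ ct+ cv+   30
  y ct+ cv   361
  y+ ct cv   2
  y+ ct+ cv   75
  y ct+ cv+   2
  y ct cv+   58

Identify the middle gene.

cv

The two most frequent reciprocal classes, y+ ct cv+ and y ct+ cv, are the parental types, so the F1 was y+ ct cv+ / y ct+ cv.
The two rarest classes, y+ ct cv and y ct+ cv+, are the double crossovers. Comparing them with the parentals, only the cv allele has switched, so cv is the middle locus and the order is ct – cv – y.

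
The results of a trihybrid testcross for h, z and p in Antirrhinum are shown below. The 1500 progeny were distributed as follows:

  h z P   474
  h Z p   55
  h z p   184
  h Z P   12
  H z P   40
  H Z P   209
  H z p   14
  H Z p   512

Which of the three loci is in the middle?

The two most frequent reciprocal classes, h z P and H Z p, are the parental types, so the F1 was h z P / H Z p.
The two rarest classes, h Z P and H z p, are the double crossovers. Comparing them with the parentals, only the z allele has switched, so z is the middle locus and the order is h – z – p.

z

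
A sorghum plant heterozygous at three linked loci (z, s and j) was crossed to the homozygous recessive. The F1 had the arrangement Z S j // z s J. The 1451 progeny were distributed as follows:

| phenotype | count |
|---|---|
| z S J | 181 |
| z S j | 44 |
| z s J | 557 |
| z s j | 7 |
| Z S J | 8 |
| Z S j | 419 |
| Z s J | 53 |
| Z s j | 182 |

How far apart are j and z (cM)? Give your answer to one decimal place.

The two rarest classes, Z S J and z s j, are the double crossovers. Comparing them with the parentals, only the j allele has switched, so j is the middle locus and the order is s – j – z.
Crossovers in the j–z interval produce the single-crossover classes z S j and Z s J (44 + 53 = 97) plus the double crossovers (15).
RF(j–z) = (97 + 15) / 1451 = 112/1451 = 0.0772 → 7.7 cM.

7.7 cM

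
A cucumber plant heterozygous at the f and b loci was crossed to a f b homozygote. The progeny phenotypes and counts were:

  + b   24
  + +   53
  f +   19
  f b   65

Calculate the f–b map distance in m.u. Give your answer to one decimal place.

26.7 m.u.

The two most frequent classes, + + (53) and f b (65), are the parental types, so the F1 was + + / f b.
The recombinant classes are + b and f +: 24 + 19 = 43.
Recombination frequency = 43/161 = 0.2671 ≈ 26.7%, i.e. 26.7 m.u.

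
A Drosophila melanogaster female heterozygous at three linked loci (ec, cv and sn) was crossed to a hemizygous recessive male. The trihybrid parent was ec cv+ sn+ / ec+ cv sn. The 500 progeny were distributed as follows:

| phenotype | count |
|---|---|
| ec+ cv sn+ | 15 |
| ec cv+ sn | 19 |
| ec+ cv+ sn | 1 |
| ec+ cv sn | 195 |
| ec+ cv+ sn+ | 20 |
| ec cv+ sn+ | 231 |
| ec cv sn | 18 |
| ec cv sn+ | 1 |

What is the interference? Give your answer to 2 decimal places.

The two rarest classes, ec cv sn+ and ec+ cv+ sn, are the double crossovers. Comparing them with the parentals, only the cv allele has switched, so cv is the middle locus and the order is sn – cv – ec.
sn–cv: (34 + 2)/500 = 0.0720; cv–ec: (38 + 2)/500 = 0.0800.
Expected DCO frequency = 0.0720 × 0.0800 ≈ 0.00576; observed = 2/500 ≈ 0.00400.
Coefficient of coincidence = 0.00400/0.00576 ≈ 0.69; interference = 1 − 0.69 = 0.31.

0.31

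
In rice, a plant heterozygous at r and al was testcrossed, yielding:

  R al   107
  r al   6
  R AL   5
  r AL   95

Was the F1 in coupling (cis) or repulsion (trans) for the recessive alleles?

trans

The two most frequent classes are R al (107) and r AL (95); these are the parental (non-recombinant) types.
So the F1 carried R al on one chromosome and r AL on the other — the recessive alleles are on opposite chromosomes (trans / repulsion).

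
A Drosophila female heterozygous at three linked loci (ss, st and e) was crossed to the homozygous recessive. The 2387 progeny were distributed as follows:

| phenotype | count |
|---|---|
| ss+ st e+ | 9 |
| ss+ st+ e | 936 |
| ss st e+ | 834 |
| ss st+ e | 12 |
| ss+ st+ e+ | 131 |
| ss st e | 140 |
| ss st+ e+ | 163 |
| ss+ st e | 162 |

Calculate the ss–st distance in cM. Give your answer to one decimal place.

The two most frequent reciprocal classes, ss st e+ and ss+ st+ e, are the parental types, so the F1 was ss st e+ / ss+ st+ e.
The two rarest classes, ss+ st e+ and ss st+ e, are the double crossovers. Comparing them with the parentals, only the ss allele has switched, so ss is the middle locus and the order is e – ss – st.
Crossovers in the ss–st interval produce the single-crossover classes ss st+ e+ and ss+ st e (163 + 162 = 325) plus the double crossovers (21).
RF(ss–st) = (325 + 21) / 2387 = 346/2387 = 0.1450 → 14.5 cM.

14.5 cM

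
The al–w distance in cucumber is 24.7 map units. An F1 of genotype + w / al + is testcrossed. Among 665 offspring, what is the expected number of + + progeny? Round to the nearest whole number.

82

A map distance of 24.7 map units corresponds to a recombination frequency of 0.247.
The F1 is + w / al +, so + + is a recombinant gamete class with expected frequency r/2 = 0.247/2 = 0.1235.
Expected number = 0.1235 × 665 = 82.13 ≈ 82.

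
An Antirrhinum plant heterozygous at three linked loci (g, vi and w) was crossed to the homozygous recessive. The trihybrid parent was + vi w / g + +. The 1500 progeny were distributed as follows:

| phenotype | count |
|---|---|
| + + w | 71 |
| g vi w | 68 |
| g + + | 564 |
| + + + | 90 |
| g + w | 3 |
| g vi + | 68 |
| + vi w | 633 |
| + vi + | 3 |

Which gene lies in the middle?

w

The two rarest classes, + vi + and g + w, are the double crossovers. Comparing them with the parentals, only the w allele has switched, so w is the middle locus and the order is g – w – vi.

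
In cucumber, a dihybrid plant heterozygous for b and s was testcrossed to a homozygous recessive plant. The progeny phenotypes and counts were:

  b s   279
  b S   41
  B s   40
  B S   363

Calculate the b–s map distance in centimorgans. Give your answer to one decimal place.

The two most frequent classes, B S (363) and b s (279), are the parental types, so the F1 was B S / b s.
The recombinant classes are B s and b S: 40 + 41 = 81.
Recombination frequency = 81/723 = 0.1120 ≈ 11.2%, i.e. 11.2 centimorgans.

11.2 centimorgans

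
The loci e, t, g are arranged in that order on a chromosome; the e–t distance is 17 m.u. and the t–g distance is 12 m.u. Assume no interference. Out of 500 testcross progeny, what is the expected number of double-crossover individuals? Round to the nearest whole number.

Map distances give recombination frequencies of 0.170 and 0.120 for the two intervals.
With no interference, expected double-crossover frequency = 0.170 × 0.120 = 0.02040.
Expected number = 0.02040 × 500 = 10.20 ≈ 10.

10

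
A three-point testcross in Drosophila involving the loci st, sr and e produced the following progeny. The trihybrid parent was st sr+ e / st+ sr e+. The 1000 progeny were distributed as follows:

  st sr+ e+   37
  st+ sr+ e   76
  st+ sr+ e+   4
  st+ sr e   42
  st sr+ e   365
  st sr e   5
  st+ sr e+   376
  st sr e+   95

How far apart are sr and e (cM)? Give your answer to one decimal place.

The two rarest classes, st sr e and st+ sr+ e+, are the double crossovers. Comparing them with the parentals, only the sr allele has switched, so sr is the middle locus and the order is st – sr – e.
Crossovers in the sr–e interval produce the single-crossover classes st sr+ e+ and st+ sr e (37 + 42 = 79) plus the double crossovers (9).
RF(sr–e) = (79 + 9) / 1000 = 88/1000 = 0.0880 → 8.8 cM.

8.8 cM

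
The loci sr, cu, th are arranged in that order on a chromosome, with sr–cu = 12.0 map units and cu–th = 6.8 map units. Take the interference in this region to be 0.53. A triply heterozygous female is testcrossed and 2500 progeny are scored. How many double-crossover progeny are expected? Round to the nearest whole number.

Map distances give recombination frequencies of 0.120 and 0.068 for the two intervals.
With interference 0.53 (so coincidence = 0.47), expected double-crossover frequency = 0.120 × 0.068 × 0.47 = 0.00384.
Expected number = 0.00384 × 2500 = 9.59 ≈ 10.

10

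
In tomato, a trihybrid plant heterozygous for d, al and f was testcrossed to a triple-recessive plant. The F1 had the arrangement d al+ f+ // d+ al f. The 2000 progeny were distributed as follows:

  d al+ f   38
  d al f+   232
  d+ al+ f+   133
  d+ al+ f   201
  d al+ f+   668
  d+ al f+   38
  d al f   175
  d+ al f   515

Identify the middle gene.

f

The two rarest classes, d al+ f and d+ al f+, are the double crossovers. Comparing them with the parentals, only the f allele has switched, so f is the middle locus and the order is al – f – d.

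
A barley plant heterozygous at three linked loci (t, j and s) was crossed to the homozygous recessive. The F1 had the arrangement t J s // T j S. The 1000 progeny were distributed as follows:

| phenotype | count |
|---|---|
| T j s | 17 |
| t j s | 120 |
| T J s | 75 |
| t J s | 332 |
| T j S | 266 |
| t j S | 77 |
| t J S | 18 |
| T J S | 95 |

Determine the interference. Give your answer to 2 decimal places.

0.25

The two rarest classes, t J S and T j s, are the double crossovers. Comparing them with the parentals, only the s allele has switched, so s is the middle locus and the order is t – s – j.
t–s: (152 + 35)/1000 = 0.1870; s–j: (215 + 35)/1000 = 0.2500.
Expected DCO frequency = 0.1870 × 0.2500 ≈ 0.04675; observed = 35/1000 ≈ 0.03500.
Coefficient of coincidence = 0.03500/0.04675 ≈ 0.75; interference = 1 − 0.75 = 0.25.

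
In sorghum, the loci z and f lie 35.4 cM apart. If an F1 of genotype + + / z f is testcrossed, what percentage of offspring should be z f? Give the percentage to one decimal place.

A map distance of 35.4 cM corresponds to a recombination frequency of 0.354.
The F1 is + + / z f, so z f is a parental gamete class with expected frequency (1 − r)/2 = 0.646/2 = 0.3230.
That is 0.3230 = 32.3% of the progeny.

32.3%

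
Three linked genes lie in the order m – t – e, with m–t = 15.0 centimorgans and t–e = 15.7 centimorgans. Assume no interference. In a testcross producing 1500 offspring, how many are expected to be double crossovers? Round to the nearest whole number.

35

Map distances give recombination frequencies of 0.150 and 0.157 for the two intervals.
With no interference, expected double-crossover frequency = 0.150 × 0.157 = 0.02355.
Expected number = 0.02355 × 1500 = 35.32 ≈ 35.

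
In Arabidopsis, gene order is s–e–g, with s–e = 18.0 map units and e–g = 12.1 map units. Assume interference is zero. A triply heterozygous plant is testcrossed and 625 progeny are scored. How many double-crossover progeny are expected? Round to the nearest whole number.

Map distances give recombination frequencies of 0.180 and 0.121 for the two intervals.
With no interference, expected double-crossover frequency = 0.180 × 0.121 = 0.02178.
Expected number = 0.02178 × 625 = 13.61 ≈ 14.

14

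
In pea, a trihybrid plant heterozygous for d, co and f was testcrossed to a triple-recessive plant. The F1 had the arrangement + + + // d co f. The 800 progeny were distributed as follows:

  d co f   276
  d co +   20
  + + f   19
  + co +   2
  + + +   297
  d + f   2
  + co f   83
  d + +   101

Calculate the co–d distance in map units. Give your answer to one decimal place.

23.5 map units

The two rarest classes, + co + and d + f, are the double crossovers. Comparing them with the parentals, only the co allele has switched, so co is the middle locus and the order is d – co – f.
Crossovers in the d–co interval produce the single-crossover classes d + + and + co f (101 + 83 = 184) plus the double crossovers (4).
RF(d–co) = (184 + 4) / 800 = 188/800 = 0.2350 → 23.5 map units.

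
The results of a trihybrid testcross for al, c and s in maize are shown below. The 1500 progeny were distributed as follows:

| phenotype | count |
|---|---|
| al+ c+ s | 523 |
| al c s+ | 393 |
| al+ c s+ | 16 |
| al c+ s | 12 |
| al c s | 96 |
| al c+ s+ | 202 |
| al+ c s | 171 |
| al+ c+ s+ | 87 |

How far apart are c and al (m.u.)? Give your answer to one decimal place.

26.7 m.u.

The two most frequent reciprocal classes, al c s+ and al+ c+ s, are the parental types, so the F1 was al c s+ / al+ c+ s.
The two rarest classes, al+ c s+ and al c+ s, are the double crossovers. Comparing them with the parentals, only the al allele has switched, so al is the middle locus and the order is c – al – s.
Crossovers in the c–al interval produce the single-crossover classes al c+ s+ and al+ c s (202 + 171 = 373) plus the double crossovers (28).
RF(c–al) = (373 + 28) / 1500 = 401/1500 = 0.2673 → 26.7 m.u.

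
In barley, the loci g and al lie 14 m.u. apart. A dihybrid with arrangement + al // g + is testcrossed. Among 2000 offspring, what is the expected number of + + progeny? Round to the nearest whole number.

A map distance of 14 m.u. corresponds to a recombination frequency of 0.140.
The F1 is + al / g +, so + + is a recombinant gamete class with expected frequency r/2 = 0.140/2 = 0.0700.
Expected number = 0.0700 × 2000 = 140.00 ≈ 140.

140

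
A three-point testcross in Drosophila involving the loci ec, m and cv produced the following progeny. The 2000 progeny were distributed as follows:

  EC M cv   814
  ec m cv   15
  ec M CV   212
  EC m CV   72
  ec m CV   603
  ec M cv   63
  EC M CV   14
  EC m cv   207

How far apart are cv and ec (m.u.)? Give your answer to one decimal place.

The two most frequent reciprocal classes, EC M cv and ec m CV, are the parental types, so the F1 was EC M cv / ec m CV.
The two rarest classes, EC M CV and ec m cv, are the double crossovers. Comparing them with the parentals, only the cv allele has switched, so cv is the middle locus and the order is ec – cv – m.
Crossovers in the ec–cv interval produce the single-crossover classes ec M cv and EC m CV (63 + 72 = 135) plus the double crossovers (29).
RF(ec–cv) = (135 + 29) / 2000 = 164/2000 = 0.0820 → 8.2 m.u.

8.2 m.u.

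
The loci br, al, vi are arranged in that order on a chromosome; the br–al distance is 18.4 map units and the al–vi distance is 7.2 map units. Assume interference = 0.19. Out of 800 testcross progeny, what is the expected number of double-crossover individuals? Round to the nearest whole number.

Map distances give recombination frequencies of 0.184 and 0.072 for the two intervals.
With interference 0.19 (so coincidence = 0.81), expected double-crossover frequency = 0.184 × 0.072 × 0.81 = 0.01073.
Expected number = 0.01073 × 800 = 8.58 ≈ 9.

9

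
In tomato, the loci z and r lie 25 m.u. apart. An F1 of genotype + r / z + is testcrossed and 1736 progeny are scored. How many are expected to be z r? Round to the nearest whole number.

A map distance of 25 m.u. corresponds to a recombination frequency of 0.250.
The F1 is + r / z +, so z r is a recombinant gamete class with expected frequency r/2 = 0.250/2 = 0.1250.
Expected number = 0.1250 × 1736 = 217.00 ≈ 217.

217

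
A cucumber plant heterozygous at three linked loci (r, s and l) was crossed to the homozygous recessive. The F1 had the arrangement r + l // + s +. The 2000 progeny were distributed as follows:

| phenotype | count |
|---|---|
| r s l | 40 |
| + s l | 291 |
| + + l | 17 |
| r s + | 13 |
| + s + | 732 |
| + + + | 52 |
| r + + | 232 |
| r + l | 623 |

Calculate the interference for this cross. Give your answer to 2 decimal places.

0.11

The two rarest classes, + + l and r s +, are the double crossovers. Comparing them with the parentals, only the r allele has switched, so r is the middle locus and the order is s – r – l.
s–r: (92 + 30)/2000 = 0.0610; r–l: (523 + 30)/2000 = 0.2765.
Expected DCO frequency = 0.0610 × 0.2765 ≈ 0.01687; observed = 30/2000 ≈ 0.01500.
Coefficient of coincidence = 0.01500/0.01687 ≈ 0.89; interference = 1 − 0.89 = 0.11.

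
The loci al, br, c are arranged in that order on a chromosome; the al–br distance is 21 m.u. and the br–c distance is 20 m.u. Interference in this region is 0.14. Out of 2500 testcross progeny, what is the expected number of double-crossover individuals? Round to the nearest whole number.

90

Map distances give recombination frequencies of 0.210 and 0.200 for the two intervals.
With interference 0.14 (so coincidence = 0.86), expected double-crossover frequency = 0.210 × 0.200 × 0.86 = 0.03612.
Expected number = 0.03612 × 2500 = 90.30 ≈ 90.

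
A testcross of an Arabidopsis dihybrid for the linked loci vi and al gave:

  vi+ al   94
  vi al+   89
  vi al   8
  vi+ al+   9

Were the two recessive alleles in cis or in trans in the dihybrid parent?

The two most frequent classes are vi+ al (94) and vi al+ (89); these are the parental (non-recombinant) types.
So the F1 carried vi+ al on one chromosome and vi al+ on the other — the recessive alleles are on opposite chromosomes (trans / repulsion).

trans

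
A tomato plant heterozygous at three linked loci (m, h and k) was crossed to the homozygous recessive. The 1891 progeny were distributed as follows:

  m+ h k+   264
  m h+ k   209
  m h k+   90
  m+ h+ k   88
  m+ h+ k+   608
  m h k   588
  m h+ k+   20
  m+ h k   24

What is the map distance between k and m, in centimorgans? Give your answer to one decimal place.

The two most frequent reciprocal classes, m h k and m+ h+ k+, are the parental types, so the F1 was m h k / m+ h+ k+.
The two rarest classes, m+ h k and m h+ k+, are the double crossovers. Comparing them with the parentals, only the m allele has switched, so m is the middle locus and the order is k – m – h.
Crossovers in the k–m interval produce the single-crossover classes m h k+ and m+ h+ k (90 + 88 = 178) plus the double crossovers (44).
RF(k–m) = (178 + 44) / 1891 = 222/1891 = 0.1174 → 11.7 centimorgans.

11.7 centimorgans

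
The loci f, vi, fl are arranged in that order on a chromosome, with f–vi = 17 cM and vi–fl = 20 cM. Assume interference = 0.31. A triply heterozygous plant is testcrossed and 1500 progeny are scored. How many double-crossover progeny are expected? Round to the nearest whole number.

Map distances give recombination frequencies of 0.170 and 0.200 for the two intervals.
With interference 0.31 (so coincidence = 0.69), expected double-crossover frequency = 0.170 × 0.200 × 0.69 = 0.02346.
Expected number = 0.02346 × 1500 = 35.19 ≈ 35.

35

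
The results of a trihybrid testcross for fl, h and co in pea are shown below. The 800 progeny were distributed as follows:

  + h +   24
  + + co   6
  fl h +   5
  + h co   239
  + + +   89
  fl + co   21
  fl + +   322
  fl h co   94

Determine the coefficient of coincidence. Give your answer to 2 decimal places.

The two most frequent reciprocal classes, fl + + and + h co, are the parental types, so the F1 was fl + + / + h co.
The two rarest classes, fl h + and + + co, are the double crossovers. Comparing them with the parentals, only the h allele has switched, so h is the middle locus and the order is co – h – fl.
co–h: (45 + 11)/800 = 0.0700; h–fl: (183 + 11)/800 = 0.2425.
Expected DCO frequency = 0.0700 × 0.2425 ≈ 0.01698; observed = 11/800 ≈ 0.01375.
Coefficient of coincidence = 0.01375/0.01698 ≈ 0.81.

0.81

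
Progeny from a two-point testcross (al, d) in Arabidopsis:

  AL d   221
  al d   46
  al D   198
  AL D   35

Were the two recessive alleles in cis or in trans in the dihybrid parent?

The two most frequent classes are AL d (221) and al D (198); these are the parental (non-recombinant) types.
So the F1 carried AL d on one chromosome and al D on the other — the recessive alleles are on opposite chromosomes (trans / repulsion).

trans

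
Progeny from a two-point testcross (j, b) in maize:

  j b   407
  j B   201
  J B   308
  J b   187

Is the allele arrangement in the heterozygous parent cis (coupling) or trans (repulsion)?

The two most frequent classes are J B (308) and j b (407); these are the parental (non-recombinant) types.
So the F1 carried J B on one chromosome and j b on the other — the recessive alleles are on the same chromosome (cis / coupling).

cis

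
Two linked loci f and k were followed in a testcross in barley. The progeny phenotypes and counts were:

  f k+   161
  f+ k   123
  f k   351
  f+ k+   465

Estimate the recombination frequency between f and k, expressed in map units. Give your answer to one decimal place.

25.8 map units

The two most frequent classes, f+ k+ (465) and f k (351), are the parental types, so the F1 was f+ k+ / f k.
The recombinant classes are f+ k and f k+: 123 + 161 = 284.
Recombination frequency = 284/1100 = 0.2582 ≈ 25.8%, i.e. 25.8 map units.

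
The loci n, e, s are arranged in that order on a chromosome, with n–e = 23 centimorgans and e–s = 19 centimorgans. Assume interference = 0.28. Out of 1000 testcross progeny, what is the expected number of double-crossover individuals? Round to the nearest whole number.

31

Map distances give recombination frequencies of 0.230 and 0.190 for the two intervals.
With interference 0.28 (so coincidence = 0.72), expected double-crossover frequency = 0.230 × 0.190 × 0.72 = 0.03146.
Expected number = 0.03146 × 1000 = 31.46 ≈ 31.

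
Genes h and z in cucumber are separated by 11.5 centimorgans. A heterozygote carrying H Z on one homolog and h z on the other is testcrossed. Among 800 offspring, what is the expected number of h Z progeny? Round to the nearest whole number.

A map distance of 11.5 centimorgans corresponds to a recombination frequency of 0.115.
The F1 is H Z / h z, so h Z is a recombinant gamete class with expected frequency r/2 = 0.115/2 = 0.0575.
Expected number = 0.0575 × 800 = 46.00 ≈ 46.

46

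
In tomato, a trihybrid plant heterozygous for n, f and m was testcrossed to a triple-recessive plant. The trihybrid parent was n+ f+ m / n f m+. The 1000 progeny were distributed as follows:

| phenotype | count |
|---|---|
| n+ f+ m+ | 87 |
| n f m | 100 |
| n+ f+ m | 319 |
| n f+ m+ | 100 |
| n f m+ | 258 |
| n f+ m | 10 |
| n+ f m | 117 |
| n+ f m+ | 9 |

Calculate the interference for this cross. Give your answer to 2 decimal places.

0.61

The two rarest classes, n f+ m and n+ f m+, are the double crossovers. Comparing them with the parentals, only the n allele has switched, so n is the middle locus and the order is m – n – f.
m–n: (187 + 19)/1000 = 0.2060; n–f: (217 + 19)/1000 = 0.2360.
Expected DCO frequency = 0.2060 × 0.2360 ≈ 0.04862; observed = 19/1000 ≈ 0.01900.
Coefficient of coincidence = 0.01900/0.04862 ≈ 0.39; interference = 1 − 0.39 = 0.61.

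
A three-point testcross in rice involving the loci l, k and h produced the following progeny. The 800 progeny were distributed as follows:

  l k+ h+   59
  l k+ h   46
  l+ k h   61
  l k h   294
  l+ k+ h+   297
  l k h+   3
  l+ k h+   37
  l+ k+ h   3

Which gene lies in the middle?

The two most frequent reciprocal classes, l k h and l+ k+ h+, are the parental types, so the F1 was l k h / l+ k+ h+.
The two rarest classes, l k h+ and l+ k+ h, are the double crossovers. Comparing them with the parentals, only the h allele has switched, so h is the middle locus and the order is l – h – k.

h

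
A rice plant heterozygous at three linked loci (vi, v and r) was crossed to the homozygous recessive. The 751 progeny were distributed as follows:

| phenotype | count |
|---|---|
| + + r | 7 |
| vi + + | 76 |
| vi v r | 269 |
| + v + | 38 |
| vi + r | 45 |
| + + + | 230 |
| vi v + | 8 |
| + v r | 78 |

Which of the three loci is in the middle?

The two most frequent reciprocal classes, + + + and vi v r, are the parental types, so the F1 was + + + / vi v r.
The two rarest classes, + + r and vi v +, are the double crossovers. Comparing them with the parentals, only the r allele has switched, so r is the middle locus and the order is vi – r – v.

r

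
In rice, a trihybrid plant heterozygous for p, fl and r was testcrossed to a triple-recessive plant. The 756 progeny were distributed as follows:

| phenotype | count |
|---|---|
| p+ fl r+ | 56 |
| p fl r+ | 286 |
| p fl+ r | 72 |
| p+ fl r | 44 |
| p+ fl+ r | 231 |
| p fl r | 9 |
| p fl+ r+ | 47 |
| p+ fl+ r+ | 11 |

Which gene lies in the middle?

The two most frequent reciprocal classes, p+ fl+ r and p fl r+, are the parental types, so the F1 was p+ fl+ r / p fl r+.
The two rarest classes, p+ fl+ r+ and p fl r, are the double crossovers. Comparing them with the parentals, only the r allele has switched, so r is the middle locus and the order is p – r – fl.

r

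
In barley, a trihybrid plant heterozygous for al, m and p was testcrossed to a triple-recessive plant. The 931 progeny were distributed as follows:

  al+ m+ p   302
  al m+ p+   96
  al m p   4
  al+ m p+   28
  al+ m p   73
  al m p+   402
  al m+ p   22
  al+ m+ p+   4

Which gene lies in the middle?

The two most frequent reciprocal classes, al m p+ and al+ m+ p, are the parental types, so the F1 was al m p+ / al+ m+ p.
The two rarest classes, al m p and al+ m+ p+, are the double crossovers. Comparing them with the parentals, only the p allele has switched, so p is the middle locus and the order is m – p – al.

p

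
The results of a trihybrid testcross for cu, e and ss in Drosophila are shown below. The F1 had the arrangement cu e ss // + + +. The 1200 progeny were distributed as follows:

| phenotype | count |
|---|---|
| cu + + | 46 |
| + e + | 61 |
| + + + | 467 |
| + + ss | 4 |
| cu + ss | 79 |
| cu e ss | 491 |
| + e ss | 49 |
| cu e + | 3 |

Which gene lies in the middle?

ss

The two rarest classes, cu e + and + + ss, are the double crossovers. Comparing them with the parentals, only the ss allele has switched, so ss is the middle locus and the order is cu – ss – e.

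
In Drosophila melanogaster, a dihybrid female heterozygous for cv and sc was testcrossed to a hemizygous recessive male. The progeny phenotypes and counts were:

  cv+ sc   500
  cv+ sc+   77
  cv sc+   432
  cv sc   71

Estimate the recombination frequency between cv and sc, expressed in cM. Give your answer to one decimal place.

The two most frequent classes, cv+ sc (500) and cv sc+ (432), are the parental types, so the F1 was cv+ sc / cv sc+.
The recombinant classes are cv+ sc+ and cv sc: 77 + 71 = 148.
Recombination frequency = 148/1080 = 0.1370 ≈ 13.7%, i.e. 13.7 cM.

13.7 cM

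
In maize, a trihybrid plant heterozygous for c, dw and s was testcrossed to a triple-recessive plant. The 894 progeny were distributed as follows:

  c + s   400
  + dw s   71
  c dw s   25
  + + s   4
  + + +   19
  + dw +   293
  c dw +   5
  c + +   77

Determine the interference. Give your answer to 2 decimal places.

0.03

The two most frequent reciprocal classes, c + s and + dw +, are the parental types, so the F1 was c + s / + dw +.
The two rarest classes, + + s and c dw +, are the double crossovers. Comparing them with the parentals, only the c allele has switched, so c is the middle locus and the order is dw – c – s.
dw–c: (44 + 9)/894 = 0.0593; c–s: (148 + 9)/894 = 0.1756.
Expected DCO frequency = 0.0593 × 0.1756 ≈ 0.01041; observed = 9/894 ≈ 0.01007.
Coefficient of coincidence = 0.01007/0.01041 ≈ 0.97; interference = 1 − 0.97 = 0.03.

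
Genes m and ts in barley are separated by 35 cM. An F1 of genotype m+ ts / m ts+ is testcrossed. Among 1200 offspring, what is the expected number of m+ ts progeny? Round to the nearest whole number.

390

A map distance of 35 cM corresponds to a recombination frequency of 0.350.
The F1 is m+ ts / m ts+, so m+ ts is a parental gamete class with expected frequency (1 − r)/2 = 0.650/2 = 0.3250.
Expected number = 0.3250 × 1200 = 390.00 ≈ 390.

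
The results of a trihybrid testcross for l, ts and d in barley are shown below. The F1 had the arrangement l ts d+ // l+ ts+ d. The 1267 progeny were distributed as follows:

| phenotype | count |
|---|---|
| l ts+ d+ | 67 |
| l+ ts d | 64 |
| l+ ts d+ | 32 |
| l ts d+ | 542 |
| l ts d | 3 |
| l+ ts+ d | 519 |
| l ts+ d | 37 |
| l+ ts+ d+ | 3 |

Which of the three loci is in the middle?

d

The two rarest classes, l ts d and l+ ts+ d+, are the double crossovers. Comparing them with the parentals, only the d allele has switched, so d is the middle locus and the order is ts – d – l.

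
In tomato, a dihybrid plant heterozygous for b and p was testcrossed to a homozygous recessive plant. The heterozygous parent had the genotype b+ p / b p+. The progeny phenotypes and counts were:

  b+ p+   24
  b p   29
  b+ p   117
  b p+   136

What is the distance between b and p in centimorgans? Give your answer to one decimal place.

17.3 centimorgans

The recombinant classes are b+ p+ and b p: 24 + 29 = 53.
Recombination frequency = 53/306 = 0.1732 ≈ 17.3%, i.e. 17.3 centimorgans.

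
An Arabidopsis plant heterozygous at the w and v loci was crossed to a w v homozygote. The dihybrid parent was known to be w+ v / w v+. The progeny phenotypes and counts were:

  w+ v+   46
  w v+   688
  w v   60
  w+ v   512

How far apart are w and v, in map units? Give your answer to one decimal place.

The recombinant classes are w+ v+ and w v: 46 + 60 = 106.
Recombination frequency = 106/1306 = 0.0812 ≈ 8.1%, i.e. 8.1 map units.

8.1 map units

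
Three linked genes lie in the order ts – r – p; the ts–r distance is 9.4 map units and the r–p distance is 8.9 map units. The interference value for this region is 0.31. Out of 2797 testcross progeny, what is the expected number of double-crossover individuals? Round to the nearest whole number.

Map distances give recombination frequencies of 0.094 and 0.089 for the two intervals.
With interference 0.31 (so coincidence = 0.69), expected double-crossover frequency = 0.094 × 0.089 × 0.69 = 0.00577.
Expected number = 0.00577 × 2797 = 16.15 ≈ 16.

16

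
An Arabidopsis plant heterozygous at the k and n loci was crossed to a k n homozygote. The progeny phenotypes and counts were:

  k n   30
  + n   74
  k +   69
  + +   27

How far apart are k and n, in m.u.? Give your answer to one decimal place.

28.5 m.u.

The two most frequent classes, + n (74) and k + (69), are the parental types, so the F1 was + n / k +.
The recombinant classes are + + and k n: 27 + 30 = 57.
Recombination frequency = 57/200 = 0.2850 ≈ 28.5%, i.e. 28.5 m.u.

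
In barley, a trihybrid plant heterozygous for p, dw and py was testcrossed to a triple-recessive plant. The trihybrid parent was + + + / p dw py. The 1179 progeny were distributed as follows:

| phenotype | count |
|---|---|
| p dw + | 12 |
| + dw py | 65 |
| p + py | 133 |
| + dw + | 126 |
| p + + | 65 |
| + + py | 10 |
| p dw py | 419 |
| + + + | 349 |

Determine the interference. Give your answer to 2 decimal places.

The two rarest classes, + + py and p dw +, are the double crossovers. Comparing them with the parentals, only the py allele has switched, so py is the middle locus and the order is p – py – dw.
p–py: (130 + 22)/1179 = 0.1289; py–dw: (259 + 22)/1179 = 0.2383.
Expected DCO frequency = 0.1289 × 0.2383 ≈ 0.03072; observed = 22/1179 ≈ 0.01866.
Coefficient of coincidence = 0.01866/0.03072 ≈ 0.61; interference = 1 − 0.61 = 0.39.

0.39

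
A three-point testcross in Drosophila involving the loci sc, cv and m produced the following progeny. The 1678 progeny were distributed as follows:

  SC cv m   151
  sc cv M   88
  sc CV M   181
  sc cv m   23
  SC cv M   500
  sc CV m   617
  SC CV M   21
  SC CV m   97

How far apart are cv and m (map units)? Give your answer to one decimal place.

22.4 map units

The two most frequent reciprocal classes, sc CV m and SC cv M, are the parental types, so the F1 was sc CV m / SC cv M.
The two rarest classes, sc cv m and SC CV M, are the double crossovers. Comparing them with the parentals, only the cv allele has switched, so cv is the middle locus and the order is sc – cv – m.
Crossovers in the cv–m interval produce the single-crossover classes sc CV M and SC cv m (181 + 151 = 332) plus the double crossovers (44).
RF(cv–m) = (332 + 44) / 1678 = 376/1678 = 0.2241 → 22.4 map units.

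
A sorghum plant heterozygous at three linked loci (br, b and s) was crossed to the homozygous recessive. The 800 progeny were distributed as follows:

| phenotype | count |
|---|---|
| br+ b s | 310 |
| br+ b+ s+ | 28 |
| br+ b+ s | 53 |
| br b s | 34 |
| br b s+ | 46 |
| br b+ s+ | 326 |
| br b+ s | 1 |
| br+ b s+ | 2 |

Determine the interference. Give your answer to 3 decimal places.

The two most frequent reciprocal classes, br+ b s and br b+ s+, are the parental types, so the F1 was br+ b s / br b+ s+.
The two rarest classes, br+ b s+ and br b+ s, are the double crossovers. Comparing them with the parentals, only the s allele has switched, so s is the middle locus and the order is b – s – br.
b–s: (99 + 3)/800 = 0.1275; s–br: (62 + 3)/800 = 0.0813.
Expected DCO frequency = 0.1275 × 0.0813 ≈ 0.01037; observed = 3/800 ≈ 0.00375.
Coefficient of coincidence = 0.00375/0.01037 ≈ 0.362; interference = 1 − 0.362 = 0.638.

0.638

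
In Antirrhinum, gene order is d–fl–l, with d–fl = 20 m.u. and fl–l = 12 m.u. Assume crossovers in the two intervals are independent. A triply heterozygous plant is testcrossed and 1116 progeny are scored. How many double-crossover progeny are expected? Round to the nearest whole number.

Map distances give recombination frequencies of 0.200 and 0.120 for the two intervals.
With no interference, expected double-crossover frequency = 0.200 × 0.120 = 0.02400.
Expected number = 0.02400 × 1116 = 26.78 ≈ 27.

27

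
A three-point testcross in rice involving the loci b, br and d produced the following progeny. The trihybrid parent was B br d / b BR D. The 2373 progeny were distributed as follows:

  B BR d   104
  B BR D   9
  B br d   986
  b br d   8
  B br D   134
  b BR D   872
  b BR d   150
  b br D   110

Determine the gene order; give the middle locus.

The two rarest classes, b br d and B BR D, are the double crossovers. Comparing them with the parentals, only the b allele has switched, so b is the middle locus and the order is d – b – br.

b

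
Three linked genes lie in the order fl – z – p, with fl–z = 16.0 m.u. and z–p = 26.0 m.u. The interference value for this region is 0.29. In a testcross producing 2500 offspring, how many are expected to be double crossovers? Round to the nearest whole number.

74

Map distances give recombination frequencies of 0.160 and 0.260 for the two intervals.
With interference 0.29 (so coincidence = 0.71), expected double-crossover frequency = 0.160 × 0.260 × 0.71 = 0.02954.
Expected number = 0.02954 × 2500 = 73.84 ≈ 74.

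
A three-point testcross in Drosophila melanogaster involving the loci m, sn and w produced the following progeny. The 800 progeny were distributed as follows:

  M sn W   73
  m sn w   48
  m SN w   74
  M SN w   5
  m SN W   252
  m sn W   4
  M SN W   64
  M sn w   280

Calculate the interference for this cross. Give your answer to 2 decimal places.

0.62

The two most frequent reciprocal classes, m SN W and M sn w, are the parental types, so the F1 was m SN W / M sn w.
The two rarest classes, m sn W and M SN w, are the double crossovers. Comparing them with the parentals, only the sn allele has switched, so sn is the middle locus and the order is w – sn – m.
w–sn: (147 + 9)/800 = 0.1950; sn–m: (112 + 9)/800 = 0.1512.
Expected DCO frequency = 0.1950 × 0.1512 ≈ 0.02948; observed = 9/800 ≈ 0.01125.
Coefficient of coincidence = 0.01125/0.02948 ≈ 0.38; interference = 1 − 0.38 = 0.62.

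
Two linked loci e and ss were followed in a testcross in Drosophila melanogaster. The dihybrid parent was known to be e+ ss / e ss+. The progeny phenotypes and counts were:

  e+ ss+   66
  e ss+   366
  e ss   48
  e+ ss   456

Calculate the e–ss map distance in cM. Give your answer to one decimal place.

The recombinant classes are e+ ss+ and e ss: 66 + 48 = 114.
Recombination frequency = 114/936 = 0.1218 ≈ 12.2%, i.e. 12.2 cM.

12.2 cM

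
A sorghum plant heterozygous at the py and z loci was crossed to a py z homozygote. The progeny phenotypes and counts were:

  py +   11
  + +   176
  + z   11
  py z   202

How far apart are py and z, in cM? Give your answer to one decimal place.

5.5 cM

The two most frequent classes, + + (176) and py z (202), are the parental types, so the F1 was + + / py z.
The recombinant classes are + z and py +: 11 + 11 = 22.
Recombination frequency = 22/400 = 0.0550 ≈ 5.5%, i.e. 5.5 cM.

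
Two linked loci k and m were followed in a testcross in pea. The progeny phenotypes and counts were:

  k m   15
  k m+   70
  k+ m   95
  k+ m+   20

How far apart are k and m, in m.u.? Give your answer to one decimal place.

17.5 m.u.

The two most frequent classes, k+ m (95) and k m+ (70), are the parental types, so the F1 was k+ m / k m+.
The recombinant classes are k+ m+ and k m: 20 + 15 = 35.
Recombination frequency = 35/200 = 0.1750 ≈ 17.5%, i.e. 17.5 m.u.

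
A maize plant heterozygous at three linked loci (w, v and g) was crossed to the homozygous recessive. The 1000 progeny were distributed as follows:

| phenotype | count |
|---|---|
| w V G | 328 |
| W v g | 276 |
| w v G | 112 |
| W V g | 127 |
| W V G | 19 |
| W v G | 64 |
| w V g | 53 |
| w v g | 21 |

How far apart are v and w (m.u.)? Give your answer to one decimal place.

27.9 m.u.

The two most frequent reciprocal classes, W v g and w V G, are the parental types, so the F1 was W v g / w V G.
The two rarest classes, w v g and W V G, are the double crossovers. Comparing them with the parentals, only the w allele has switched, so w is the middle locus and the order is v – w – g.
Crossovers in the v–w interval produce the single-crossover classes W V g and w v G (127 + 112 = 239) plus the double crossovers (40).
RF(v–w) = (239 + 40) / 1000 = 279/1000 = 0.2790 → 27.9 m.u.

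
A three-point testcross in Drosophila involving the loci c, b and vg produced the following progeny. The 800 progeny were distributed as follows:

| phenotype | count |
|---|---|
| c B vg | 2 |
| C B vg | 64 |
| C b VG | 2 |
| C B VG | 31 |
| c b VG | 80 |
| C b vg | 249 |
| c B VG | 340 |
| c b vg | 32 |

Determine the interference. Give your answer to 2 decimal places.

The two most frequent reciprocal classes, C b vg and c B VG, are the parental types, so the F1 was C b vg / c B VG.
The two rarest classes, C b VG and c B vg, are the double crossovers. Comparing them with the parentals, only the vg allele has switched, so vg is the middle locus and the order is c – vg – b.
c–vg: (63 + 4)/800 = 0.0838; vg–b: (144 + 4)/800 = 0.1850.
Expected DCO frequency = 0.0838 × 0.1850 ≈ 0.01550; observed = 4/800 ≈ 0.00500.
Coefficient of coincidence = 0.00500/0.01550 ≈ 0.32; interference = 1 − 0.32 = 0.68.

0.68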